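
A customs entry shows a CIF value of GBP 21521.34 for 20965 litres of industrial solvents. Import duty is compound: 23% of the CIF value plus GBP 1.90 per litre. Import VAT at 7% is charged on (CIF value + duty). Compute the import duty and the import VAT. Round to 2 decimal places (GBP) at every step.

Import duty: GBP 44783.41; import VAT: GBP 4641.33

Ad valorem component: 21521.34 × 23% = 4949.91
Specific component: 20965 × 1.90 = 39833.50
Import duty = 4949.91 + 39833.50 = 44783.41
VAT base = CIF + duty = 21521.34 + 44783.41 = 66304.75
Import VAT = 66304.75 × 7% = 4641.33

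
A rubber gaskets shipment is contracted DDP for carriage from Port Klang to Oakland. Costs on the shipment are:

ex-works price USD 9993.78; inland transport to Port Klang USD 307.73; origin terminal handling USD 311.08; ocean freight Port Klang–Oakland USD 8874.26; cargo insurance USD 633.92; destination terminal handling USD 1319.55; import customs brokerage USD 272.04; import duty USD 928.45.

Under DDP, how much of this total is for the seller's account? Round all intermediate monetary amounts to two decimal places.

DDP: the seller bears all costs including import duty.
Seller's account: goods 9993.78 + inland to port 307.73 + origin terminal 311.08 + freight 8874.26 + insurance 633.92 + destination terminal 1319.55 + brokerage 272.04 + duty 928.45 = 22640.81
Buyer's account: 0.00

Seller's account: USD 22640.81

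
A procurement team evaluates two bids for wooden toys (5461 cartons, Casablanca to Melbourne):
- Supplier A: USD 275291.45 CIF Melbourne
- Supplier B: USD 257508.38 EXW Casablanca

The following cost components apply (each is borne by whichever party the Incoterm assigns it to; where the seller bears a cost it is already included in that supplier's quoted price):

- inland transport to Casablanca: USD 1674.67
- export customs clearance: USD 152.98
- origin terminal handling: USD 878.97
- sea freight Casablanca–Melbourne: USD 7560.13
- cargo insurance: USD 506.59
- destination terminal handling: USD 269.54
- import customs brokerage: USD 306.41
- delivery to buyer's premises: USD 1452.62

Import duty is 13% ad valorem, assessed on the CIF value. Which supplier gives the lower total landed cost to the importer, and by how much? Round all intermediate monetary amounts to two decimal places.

Supplier A (CIF):
The CIF price already equals the CIF value: 275291.45
Import duty = 275291.45 × 13% = 35787.89
Buyer bears (A): 269.54 + 306.41 + 1452.62 = 2028.57
Landed cost (A) = invoice 275291.45 + 2028.57 + duty 35787.89 = 313107.91
Supplier B (EXW):
CIF value = EXW price + inland to port + export clearance + origin terminal + freight + insurance = 257508.38 + 1674.67 + 152.98 + 878.97 + 7560.13 + 506.59 = 268281.72
Import duty = 268281.72 × 13% = 34876.62
Buyer bears (B): 1674.67 + 152.98 + 878.97 + 7560.13 + 506.59 + 269.54 + 306.41 + 1452.62 = 12801.91
Landed cost (B) = invoice 257508.38 + 12801.91 + duty 34876.62 = 305186.91
Difference = |313107.91 − 305186.91| = 7921.00

Supplier B is cheaper by USD 7921.00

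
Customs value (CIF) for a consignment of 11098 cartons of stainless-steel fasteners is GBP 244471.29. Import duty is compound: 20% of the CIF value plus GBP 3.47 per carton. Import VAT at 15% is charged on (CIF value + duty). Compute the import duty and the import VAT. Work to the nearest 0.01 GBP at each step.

Import duty: GBP 87404.32; import VAT: GBP 49781.34

Ad valorem component: 244471.29 × 20% = 48894.26
Specific component: 11098 × 3.47 = 38510.06
Import duty = 48894.26 + 38510.06 = 87404.32
VAT base = CIF + duty = 244471.29 + 87404.32 = 331875.61
Import VAT = 331875.61 × 15% = 49781.34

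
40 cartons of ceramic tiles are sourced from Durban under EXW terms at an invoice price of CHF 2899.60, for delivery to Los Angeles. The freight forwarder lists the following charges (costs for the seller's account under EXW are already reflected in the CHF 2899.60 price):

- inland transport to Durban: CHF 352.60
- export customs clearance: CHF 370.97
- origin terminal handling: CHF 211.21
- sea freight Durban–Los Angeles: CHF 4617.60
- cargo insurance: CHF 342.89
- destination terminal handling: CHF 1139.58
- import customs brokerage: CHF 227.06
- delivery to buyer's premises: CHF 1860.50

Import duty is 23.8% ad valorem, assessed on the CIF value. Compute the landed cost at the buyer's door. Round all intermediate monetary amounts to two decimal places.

EXW: the seller makes goods available at their premises; the buyer bears all onward costs.
CIF value = EXW price + inland to port + export clearance + origin terminal + freight + insurance = 2899.60 + 352.60 + 370.97 + 211.21 + 4617.60 + 342.89 = 8794.87
Import duty = 8794.87 × 23.8% = 2093.18
Buyer bears: inland to port 352.60 + export clearance 370.97 + origin terminal 211.21 + freight 4617.60 + insurance 342.89 + destination terminal 1139.58 + brokerage 227.06 + delivery 1860.50 + duty 2093.18 = 11215.59
Landed cost = invoice 2899.60 + 11215.59 = 14115.19

Total landed cost: CHF 14115.19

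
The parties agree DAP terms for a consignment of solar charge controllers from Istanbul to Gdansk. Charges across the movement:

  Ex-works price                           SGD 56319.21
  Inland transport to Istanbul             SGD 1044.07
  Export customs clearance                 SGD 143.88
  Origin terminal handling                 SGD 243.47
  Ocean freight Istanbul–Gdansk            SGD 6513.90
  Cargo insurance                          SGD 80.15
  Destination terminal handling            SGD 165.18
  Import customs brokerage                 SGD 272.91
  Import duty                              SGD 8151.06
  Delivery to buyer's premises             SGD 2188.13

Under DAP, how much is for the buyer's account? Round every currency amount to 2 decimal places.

Buyer's account: SGD 8423.97

DAP: the seller bears all costs to the named destination except import duty and clearance.
Seller's account: goods 56319.21 + inland to port 1044.07 + export clearance 143.88 + origin terminal 243.47 + freight 6513.90 + insurance 80.15 + destination terminal 165.18 + delivery 2188.13 = 66697.99
Buyer's account: brokerage 272.91 + duty 8151.06 = 8423.97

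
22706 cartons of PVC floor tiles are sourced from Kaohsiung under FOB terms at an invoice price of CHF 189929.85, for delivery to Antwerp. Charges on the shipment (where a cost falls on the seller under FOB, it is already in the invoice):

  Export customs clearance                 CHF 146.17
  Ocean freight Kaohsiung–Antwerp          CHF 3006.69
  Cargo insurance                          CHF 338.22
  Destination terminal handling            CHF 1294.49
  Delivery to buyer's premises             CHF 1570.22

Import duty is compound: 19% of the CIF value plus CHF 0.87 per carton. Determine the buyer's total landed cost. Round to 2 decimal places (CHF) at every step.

FOB: the seller bears costs until goods are on board at the origin port; the buyer bears freight, insurance and all costs thereafter.
Already in the invoice (seller's account under FOB): export clearance — exclude.
CIF value = FOB price + freight + insurance = 189929.85 + 3006.69 + 338.22 = 193274.76
Ad valorem component: 193274.76 × 19% = 36722.20
Specific component: 22706 × 0.87 = 19754.22
Import duty = 36722.20 + 19754.22 = 56476.42
Buyer bears: freight 3006.69 + insurance 338.22 + destination terminal 1294.49 + delivery 1570.22 + duty 56476.42 = 62686.04
Landed cost = invoice 189929.85 + 62686.04 = 252615.89

Total landed cost: CHF 252615.89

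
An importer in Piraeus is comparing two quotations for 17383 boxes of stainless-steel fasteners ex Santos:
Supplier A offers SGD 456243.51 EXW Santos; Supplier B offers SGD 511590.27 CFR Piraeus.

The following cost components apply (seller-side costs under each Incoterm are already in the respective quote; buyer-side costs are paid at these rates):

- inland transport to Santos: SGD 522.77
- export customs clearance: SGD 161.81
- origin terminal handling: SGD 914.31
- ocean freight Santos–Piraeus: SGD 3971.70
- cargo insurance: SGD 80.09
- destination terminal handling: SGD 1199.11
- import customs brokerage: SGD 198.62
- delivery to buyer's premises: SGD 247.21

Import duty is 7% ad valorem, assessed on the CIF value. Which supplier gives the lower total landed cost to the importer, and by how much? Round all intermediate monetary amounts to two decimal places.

Supplier A is cheaper by SGD 53260.51

Supplier A (EXW):
CIF value = EXW price + inland to port + export clearance + origin terminal + freight + insurance = 456243.51 + 522.77 + 161.81 + 914.31 + 3971.70 + 80.09 = 461894.19
Import duty = 461894.19 × 7% = 32332.59
Buyer bears (A): 522.77 + 161.81 + 914.31 + 3971.70 + 80.09 + 1199.11 + 198.62 + 247.21 = 7295.62
Landed cost (A) = invoice 456243.51 + 7295.62 + duty 32332.59 = 495871.72
Supplier B (CFR):
CIF value = CFR price + insurance = 511590.27 + 80.09 = 511670.36
Import duty = 511670.36 × 7% = 35816.93
Buyer bears (B): 80.09 + 1199.11 + 198.62 + 247.21 = 1725.03
Landed cost (B) = invoice 511590.27 + 1725.03 + duty 35816.93 = 549132.23
Difference = |495871.72 − 549132.23| = 53260.51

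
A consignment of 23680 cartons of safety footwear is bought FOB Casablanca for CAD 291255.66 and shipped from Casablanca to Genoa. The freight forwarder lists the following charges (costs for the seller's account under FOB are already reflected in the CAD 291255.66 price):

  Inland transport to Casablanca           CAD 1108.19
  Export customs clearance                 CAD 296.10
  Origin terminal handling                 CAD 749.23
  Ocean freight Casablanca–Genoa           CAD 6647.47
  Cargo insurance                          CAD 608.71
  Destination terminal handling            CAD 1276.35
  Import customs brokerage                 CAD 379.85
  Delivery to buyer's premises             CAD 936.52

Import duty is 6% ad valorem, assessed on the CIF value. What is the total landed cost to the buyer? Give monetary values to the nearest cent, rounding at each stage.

FOB: the seller bears costs until goods are on board at the origin port; the buyer bears freight, insurance and all costs thereafter.
Already in the invoice (seller's account under FOB): inland to port, export clearance, origin terminal — exclude.
CIF value = FOB price + freight + insurance = 291255.66 + 6647.47 + 608.71 = 298511.84
Import duty = 298511.84 × 6% = 17910.71
Buyer bears: freight 6647.47 + insurance 608.71 + destination terminal 1276.35 + brokerage 379.85 + delivery 936.52 + duty 17910.71 = 27759.61
Landed cost = invoice 291255.66 + 27759.61 = 319015.27

Total landed cost: CAD 319015.27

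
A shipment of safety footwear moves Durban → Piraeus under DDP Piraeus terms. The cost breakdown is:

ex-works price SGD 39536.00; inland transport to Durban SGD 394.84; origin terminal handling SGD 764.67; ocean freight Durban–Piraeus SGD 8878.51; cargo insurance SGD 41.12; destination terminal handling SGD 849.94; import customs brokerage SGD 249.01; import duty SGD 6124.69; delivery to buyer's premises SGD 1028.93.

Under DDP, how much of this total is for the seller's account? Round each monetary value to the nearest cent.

Seller's account: SGD 57867.71

DDP: the seller bears all costs including import duty.
Seller's account: goods 39536.00 + inland to port 394.84 + origin terminal 764.67 + freight 8878.51 + insurance 41.12 + destination terminal 849.94 + brokerage 249.01 + duty 6124.69 + delivery 1028.93 = 57867.71
Buyer's account: 0.00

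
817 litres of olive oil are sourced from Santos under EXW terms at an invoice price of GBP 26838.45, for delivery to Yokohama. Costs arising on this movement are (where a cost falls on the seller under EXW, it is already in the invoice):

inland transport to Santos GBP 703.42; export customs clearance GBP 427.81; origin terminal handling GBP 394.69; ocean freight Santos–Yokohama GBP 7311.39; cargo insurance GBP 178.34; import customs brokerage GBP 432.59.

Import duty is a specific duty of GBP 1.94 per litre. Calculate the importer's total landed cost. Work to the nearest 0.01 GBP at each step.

EXW: the seller makes goods available at their premises; the buyer bears all onward costs.
CIF value = EXW price + inland to port + export clearance + origin terminal + freight + insurance = 26838.45 + 703.42 + 427.81 + 394.69 + 7311.39 + 178.34 = 35854.10
Import duty = 817 × 1.94 = 1584.98
Buyer bears: inland to port 703.42 + export clearance 427.81 + origin terminal 394.69 + freight 7311.39 + insurance 178.34 + brokerage 432.59 + duty 1584.98 = 11033.22
Landed cost = invoice 26838.45 + 11033.22 = 37871.67

Total landed cost: GBP 37871.67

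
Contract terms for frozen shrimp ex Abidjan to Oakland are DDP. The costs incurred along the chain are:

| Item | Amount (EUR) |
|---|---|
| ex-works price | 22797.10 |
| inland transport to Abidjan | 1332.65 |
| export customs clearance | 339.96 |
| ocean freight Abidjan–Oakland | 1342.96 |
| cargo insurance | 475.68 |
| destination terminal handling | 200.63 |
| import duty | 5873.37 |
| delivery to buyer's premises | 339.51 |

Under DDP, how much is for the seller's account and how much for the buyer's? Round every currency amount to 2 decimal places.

Seller: EUR 32701.86; buyer: EUR 0.00

DDP: the seller bears all costs including import duty.
Seller's account: goods 22797.10 + inland to port 1332.65 + export clearance 339.96 + freight 1342.96 + insurance 475.68 + destination terminal 200.63 + duty 5873.37 + delivery 339.51 = 32701.86
Buyer's account: 0.00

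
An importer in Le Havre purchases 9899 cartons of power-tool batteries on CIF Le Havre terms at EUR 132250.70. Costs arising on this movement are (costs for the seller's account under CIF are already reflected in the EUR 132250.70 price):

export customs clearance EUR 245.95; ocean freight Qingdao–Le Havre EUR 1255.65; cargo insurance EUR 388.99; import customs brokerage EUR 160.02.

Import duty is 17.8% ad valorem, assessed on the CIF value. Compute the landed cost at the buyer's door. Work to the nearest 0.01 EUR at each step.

Total landed cost: EUR 155951.34

CIF: the seller pays costs through ocean freight and marine insurance to the destination port.
Already in the invoice (seller's account under CIF): export clearance, freight, insurance — exclude.
The CIF price already equals the CIF value: 132250.70
Import duty = 132250.70 × 17.8% = 23540.62
Buyer bears: brokerage 160.02 + duty 23540.62 = 23700.64
Landed cost = invoice 132250.70 + 23700.64 = 155951.34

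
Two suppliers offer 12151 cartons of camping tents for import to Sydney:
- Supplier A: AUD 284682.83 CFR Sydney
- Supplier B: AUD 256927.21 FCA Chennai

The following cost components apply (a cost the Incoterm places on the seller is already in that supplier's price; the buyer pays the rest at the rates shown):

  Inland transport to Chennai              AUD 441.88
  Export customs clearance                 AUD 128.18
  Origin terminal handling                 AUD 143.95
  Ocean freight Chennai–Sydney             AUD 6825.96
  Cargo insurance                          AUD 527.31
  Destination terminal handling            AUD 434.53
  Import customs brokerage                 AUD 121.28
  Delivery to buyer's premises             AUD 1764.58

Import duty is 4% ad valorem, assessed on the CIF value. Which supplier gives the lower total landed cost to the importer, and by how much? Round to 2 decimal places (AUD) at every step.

Supplier A (CFR):
CIF value = CFR price + insurance = 284682.83 + 527.31 = 285210.14
Import duty = 285210.14 × 4% = 11408.41
Buyer bears (A): 527.31 + 434.53 + 121.28 + 1764.58 = 2847.70
Landed cost (A) = invoice 284682.83 + 2847.70 + duty 11408.41 = 298938.94
Supplier B (FCA):
CIF value = FCA price + origin terminal + freight + insurance = 256927.21 + 143.95 + 6825.96 + 527.31 = 264424.43
Import duty = 264424.43 × 4% = 10576.98
Buyer bears (B): 143.95 + 6825.96 + 527.31 + 434.53 + 121.28 + 1764.58 = 9817.61
Landed cost (B) = invoice 256927.21 + 9817.61 + duty 10576.98 = 277321.80
Difference = |298938.94 − 277321.80| = 21617.14

Supplier B is cheaper by AUD 21617.14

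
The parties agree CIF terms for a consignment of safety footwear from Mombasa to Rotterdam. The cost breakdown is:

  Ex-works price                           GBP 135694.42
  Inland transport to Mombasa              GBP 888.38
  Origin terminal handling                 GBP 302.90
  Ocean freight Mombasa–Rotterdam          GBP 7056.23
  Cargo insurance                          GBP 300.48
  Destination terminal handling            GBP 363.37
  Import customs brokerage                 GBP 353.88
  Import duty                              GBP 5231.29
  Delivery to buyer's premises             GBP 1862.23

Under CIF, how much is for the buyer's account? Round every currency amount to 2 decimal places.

Buyer's account: GBP 7810.77

CIF: the seller pays costs through ocean freight and marine insurance to the destination port.
Seller's account: goods 135694.42 + inland to port 888.38 + origin terminal 302.90 + freight 7056.23 + insurance 300.48 = 144242.41
Buyer's account: destination terminal 363.37 + brokerage 353.88 + duty 5231.29 + delivery 1862.23 = 7810.77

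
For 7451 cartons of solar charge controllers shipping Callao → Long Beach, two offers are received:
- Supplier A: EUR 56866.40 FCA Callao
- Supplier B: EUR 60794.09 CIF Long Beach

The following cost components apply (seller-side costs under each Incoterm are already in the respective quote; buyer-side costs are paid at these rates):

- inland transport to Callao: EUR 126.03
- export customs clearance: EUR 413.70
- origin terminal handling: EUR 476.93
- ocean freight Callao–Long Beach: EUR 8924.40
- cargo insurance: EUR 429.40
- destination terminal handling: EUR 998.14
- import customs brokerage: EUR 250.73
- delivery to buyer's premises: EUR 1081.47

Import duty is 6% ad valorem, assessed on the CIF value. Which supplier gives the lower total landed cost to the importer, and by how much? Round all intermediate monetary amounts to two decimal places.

Supplier B is cheaper by EUR 6257.22

Supplier A (FCA):
CIF value = FCA price + origin terminal + freight + insurance = 56866.40 + 476.93 + 8924.40 + 429.40 = 66697.13
Import duty = 66697.13 × 6% = 4001.83
Buyer bears (A): 476.93 + 8924.40 + 429.40 + 998.14 + 250.73 + 1081.47 = 12161.07
Landed cost (A) = invoice 56866.40 + 12161.07 + duty 4001.83 = 73029.30
Supplier B (CIF):
The CIF price already equals the CIF value: 60794.09
Import duty = 60794.09 × 6% = 3647.65
Buyer bears (B): 998.14 + 250.73 + 1081.47 = 2330.34
Landed cost (B) = invoice 60794.09 + 2330.34 + duty 3647.65 = 66772.08
Difference = |73029.30 − 66772.08| = 6257.22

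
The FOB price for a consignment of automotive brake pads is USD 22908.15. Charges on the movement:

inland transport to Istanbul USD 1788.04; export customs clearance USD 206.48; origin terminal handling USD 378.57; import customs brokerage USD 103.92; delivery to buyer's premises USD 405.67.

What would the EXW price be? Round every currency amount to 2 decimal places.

EXW price: USD 20535.06

Not relevant to the conversion: brokerage, delivery — on the buyer under both terms; not part of either seller's price.
From FOB to EXW, the seller no longer bears: inland to port, export clearance, origin terminal.
EXW price = 22908.15 − 1788.04 − 206.48 − 378.57 = 20535.06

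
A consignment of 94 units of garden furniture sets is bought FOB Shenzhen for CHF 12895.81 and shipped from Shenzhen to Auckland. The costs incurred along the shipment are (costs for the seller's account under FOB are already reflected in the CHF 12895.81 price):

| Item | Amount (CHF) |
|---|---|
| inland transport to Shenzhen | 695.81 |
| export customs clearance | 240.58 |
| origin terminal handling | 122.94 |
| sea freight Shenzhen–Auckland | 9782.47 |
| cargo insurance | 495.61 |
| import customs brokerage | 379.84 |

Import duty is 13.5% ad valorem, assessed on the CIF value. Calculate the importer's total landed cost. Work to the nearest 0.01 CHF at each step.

Total landed cost: CHF 26682.21

FOB: the seller bears costs until goods are on board at the origin port; the buyer bears freight, insurance and all costs thereafter.
Already in the invoice (seller's account under FOB): inland to port, export clearance, origin terminal — exclude.
CIF value = FOB price + freight + insurance = 12895.81 + 9782.47 + 495.61 = 23173.89
Import duty = 23173.89 × 13.5% = 3128.48
Buyer bears: freight 9782.47 + insurance 495.61 + brokerage 379.84 + duty 3128.48 = 13786.40
Landed cost = invoice 12895.81 + 13786.40 = 26682.21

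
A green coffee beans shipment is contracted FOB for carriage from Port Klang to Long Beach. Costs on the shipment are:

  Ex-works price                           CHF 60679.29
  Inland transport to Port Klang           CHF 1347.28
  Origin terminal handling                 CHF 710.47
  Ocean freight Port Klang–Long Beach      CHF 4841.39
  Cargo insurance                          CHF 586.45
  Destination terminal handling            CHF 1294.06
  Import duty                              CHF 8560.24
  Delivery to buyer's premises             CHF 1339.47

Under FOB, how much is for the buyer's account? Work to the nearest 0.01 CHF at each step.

FOB: the seller bears costs until goods are on board at the origin port; the buyer bears freight, insurance and all costs thereafter.
Seller's account: goods 60679.29 + inland to port 1347.28 + origin terminal 710.47 = 62737.04
Buyer's account: freight 4841.39 + insurance 586.45 + destination terminal 1294.06 + duty 8560.24 + delivery 1339.47 = 16621.61

Buyer's account: CHF 16621.61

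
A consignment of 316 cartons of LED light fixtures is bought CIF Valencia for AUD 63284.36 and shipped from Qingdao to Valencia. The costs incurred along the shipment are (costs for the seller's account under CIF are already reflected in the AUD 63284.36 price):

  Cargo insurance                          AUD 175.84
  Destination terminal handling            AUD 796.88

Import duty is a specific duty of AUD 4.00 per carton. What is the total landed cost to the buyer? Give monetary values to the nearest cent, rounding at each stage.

Total landed cost: AUD 65345.24

CIF: the seller pays costs through ocean freight and marine insurance to the destination port.
Already in the invoice (seller's account under CIF): insurance — exclude.
The CIF price already equals the CIF value: 63284.36
Import duty = 316 × 4.00 = 1264.00
Buyer bears: destination terminal 796.88 + duty 1264.00 = 2060.88
Landed cost = invoice 63284.36 + 2060.88 = 65345.24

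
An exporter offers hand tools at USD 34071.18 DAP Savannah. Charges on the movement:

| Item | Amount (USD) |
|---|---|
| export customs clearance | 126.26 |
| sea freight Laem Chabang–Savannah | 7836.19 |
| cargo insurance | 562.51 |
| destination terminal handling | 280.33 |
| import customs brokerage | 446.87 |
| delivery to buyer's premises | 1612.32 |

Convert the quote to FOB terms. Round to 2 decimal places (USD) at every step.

Not relevant to the conversion: export clearance — on the seller under both DAP and FOB; already in the DAP price and stays in the FOB price. brokerage — on the buyer under both terms; not part of either seller's price.
From DAP to FOB, the seller no longer bears: freight, insurance, destination terminal, delivery.
FOB price = 34071.18 − 7836.19 − 562.51 − 280.33 − 1612.32 = 23779.83

FOB price: USD 23779.83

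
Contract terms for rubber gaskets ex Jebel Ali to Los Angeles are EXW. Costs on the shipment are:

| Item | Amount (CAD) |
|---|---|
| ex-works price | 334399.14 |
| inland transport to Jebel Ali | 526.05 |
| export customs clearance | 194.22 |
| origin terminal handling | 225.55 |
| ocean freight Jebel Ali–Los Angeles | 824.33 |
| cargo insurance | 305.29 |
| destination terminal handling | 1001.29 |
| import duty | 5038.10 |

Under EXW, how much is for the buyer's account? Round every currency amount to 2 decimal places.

Buyer's account: CAD 8114.83

EXW: the seller makes goods available at their premises; the buyer bears all onward costs.
Seller's account: goods 334399.14 = 334399.14
Buyer's account: inland to port 526.05 + export clearance 194.22 + origin terminal 225.55 + freight 824.33 + insurance 305.29 + destination terminal 1001.29 + duty 5038.10 = 8114.83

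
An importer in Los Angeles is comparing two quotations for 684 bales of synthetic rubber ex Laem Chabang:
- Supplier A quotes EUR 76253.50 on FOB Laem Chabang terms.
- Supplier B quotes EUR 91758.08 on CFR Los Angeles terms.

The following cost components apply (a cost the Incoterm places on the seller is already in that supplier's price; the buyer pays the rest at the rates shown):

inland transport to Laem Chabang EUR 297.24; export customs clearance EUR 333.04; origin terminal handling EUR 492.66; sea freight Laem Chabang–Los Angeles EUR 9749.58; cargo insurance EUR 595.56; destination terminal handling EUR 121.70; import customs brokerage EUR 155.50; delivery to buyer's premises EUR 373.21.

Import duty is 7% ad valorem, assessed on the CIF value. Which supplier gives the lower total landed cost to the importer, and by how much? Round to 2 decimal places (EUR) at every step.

Supplier A (FOB):
CIF value = FOB price + freight + insurance = 76253.50 + 9749.58 + 595.56 = 86598.64
Import duty = 86598.64 × 7% = 6061.90
Buyer bears (A): 9749.58 + 595.56 + 121.70 + 155.50 + 373.21 = 10995.55
Landed cost (A) = invoice 76253.50 + 10995.55 + duty 6061.90 = 93310.95
Supplier B (CFR):
CIF value = CFR price + insurance = 91758.08 + 595.56 = 92353.64
Import duty = 92353.64 × 7% = 6464.75
Buyer bears (B): 595.56 + 121.70 + 155.50 + 373.21 = 1245.97
Landed cost (B) = invoice 91758.08 + 1245.97 + duty 6464.75 = 99468.80
Difference = |93310.95 − 99468.80| = 6157.85

Supplier A is cheaper by EUR 6157.85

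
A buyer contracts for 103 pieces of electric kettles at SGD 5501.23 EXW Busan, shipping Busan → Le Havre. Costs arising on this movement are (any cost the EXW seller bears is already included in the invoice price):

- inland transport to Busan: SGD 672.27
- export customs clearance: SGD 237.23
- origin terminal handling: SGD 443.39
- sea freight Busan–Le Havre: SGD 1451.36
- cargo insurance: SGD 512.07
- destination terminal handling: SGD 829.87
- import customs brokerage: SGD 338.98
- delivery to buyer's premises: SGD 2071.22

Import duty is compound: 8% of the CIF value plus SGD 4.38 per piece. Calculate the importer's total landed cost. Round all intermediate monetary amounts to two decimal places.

EXW: the seller makes goods available at their premises; the buyer bears all onward costs.
CIF value = EXW price + inland to port + export clearance + origin terminal + freight + insurance = 5501.23 + 672.27 + 237.23 + 443.39 + 1451.36 + 512.07 = 8817.55
Ad valorem component: 8817.55 × 8% = 705.40
Specific component: 103 × 4.38 = 451.14
Import duty = 705.40 + 451.14 = 1156.54
Buyer bears: inland to port 672.27 + export clearance 237.23 + origin terminal 443.39 + freight 1451.36 + insurance 512.07 + destination terminal 829.87 + brokerage 338.98 + delivery 2071.22 + duty 1156.54 = 7712.93
Landed cost = invoice 5501.23 + 7712.93 = 13214.16

Total landed cost: SGD 13214.16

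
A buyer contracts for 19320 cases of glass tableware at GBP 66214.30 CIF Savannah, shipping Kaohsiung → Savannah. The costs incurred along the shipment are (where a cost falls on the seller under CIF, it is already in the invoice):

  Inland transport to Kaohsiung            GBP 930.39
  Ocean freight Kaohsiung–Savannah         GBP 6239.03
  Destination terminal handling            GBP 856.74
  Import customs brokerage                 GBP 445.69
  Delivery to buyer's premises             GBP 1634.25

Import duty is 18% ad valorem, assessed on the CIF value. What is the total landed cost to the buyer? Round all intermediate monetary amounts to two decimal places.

CIF: the seller pays costs through ocean freight and marine insurance to the destination port.
Already in the invoice (seller's account under CIF): inland to port, freight — exclude.
The CIF price already equals the CIF value: 66214.30
Import duty = 66214.30 × 18% = 11918.57
Buyer bears: destination terminal 856.74 + brokerage 445.69 + delivery 1634.25 + duty 11918.57 = 14855.25
Landed cost = invoice 66214.30 + 14855.25 = 81069.55

Total landed cost: GBP 81069.55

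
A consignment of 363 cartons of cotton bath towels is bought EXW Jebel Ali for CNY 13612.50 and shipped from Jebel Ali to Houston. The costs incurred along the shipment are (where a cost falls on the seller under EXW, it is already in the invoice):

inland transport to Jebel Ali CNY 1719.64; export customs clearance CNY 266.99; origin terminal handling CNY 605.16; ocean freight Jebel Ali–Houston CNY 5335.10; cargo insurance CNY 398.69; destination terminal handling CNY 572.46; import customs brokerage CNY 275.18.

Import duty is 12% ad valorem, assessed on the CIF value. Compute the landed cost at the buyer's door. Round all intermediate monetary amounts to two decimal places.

EXW: the seller makes goods available at their premises; the buyer bears all onward costs.
CIF value = EXW price + inland to port + export clearance + origin terminal + freight + insurance = 13612.50 + 1719.64 + 266.99 + 605.16 + 5335.10 + 398.69 = 21938.08
Import duty = 21938.08 × 12% = 2632.57
Buyer bears: inland to port 1719.64 + export clearance 266.99 + origin terminal 605.16 + freight 5335.10 + insurance 398.69 + destination terminal 572.46 + brokerage 275.18 + duty 2632.57 = 11805.79
Landed cost = invoice 13612.50 + 11805.79 = 25418.29

Total landed cost: CNY 25418.29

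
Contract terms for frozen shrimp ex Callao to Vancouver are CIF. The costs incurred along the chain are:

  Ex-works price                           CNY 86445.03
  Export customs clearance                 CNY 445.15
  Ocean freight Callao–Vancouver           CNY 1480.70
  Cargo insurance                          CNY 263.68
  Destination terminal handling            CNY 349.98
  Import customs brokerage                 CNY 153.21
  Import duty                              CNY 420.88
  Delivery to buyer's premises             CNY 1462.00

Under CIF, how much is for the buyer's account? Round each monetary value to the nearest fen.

Buyer's account: CNY 2386.07

CIF: the seller pays costs through ocean freight and marine insurance to the destination port.
Seller's account: goods 86445.03 + export clearance 445.15 + freight 1480.70 + insurance 263.68 = 88634.56
Buyer's account: destination terminal 349.98 + brokerage 153.21 + duty 420.88 + delivery 1462.00 = 2386.07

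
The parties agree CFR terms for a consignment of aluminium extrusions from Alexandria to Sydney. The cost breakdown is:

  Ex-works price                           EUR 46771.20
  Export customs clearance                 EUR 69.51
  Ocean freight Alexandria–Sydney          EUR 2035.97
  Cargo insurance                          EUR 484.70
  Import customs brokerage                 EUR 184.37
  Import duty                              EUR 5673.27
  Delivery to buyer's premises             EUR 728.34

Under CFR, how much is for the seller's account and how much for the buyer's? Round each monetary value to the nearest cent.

Seller: EUR 48876.68; buyer: EUR 7070.68

CFR: the seller pays costs through ocean freight to the destination port, but not insurance.
Seller's account: goods 46771.20 + export clearance 69.51 + freight 2035.97 = 48876.68
Buyer's account: insurance 484.70 + brokerage 184.37 + duty 5673.27 + delivery 728.34 = 7070.68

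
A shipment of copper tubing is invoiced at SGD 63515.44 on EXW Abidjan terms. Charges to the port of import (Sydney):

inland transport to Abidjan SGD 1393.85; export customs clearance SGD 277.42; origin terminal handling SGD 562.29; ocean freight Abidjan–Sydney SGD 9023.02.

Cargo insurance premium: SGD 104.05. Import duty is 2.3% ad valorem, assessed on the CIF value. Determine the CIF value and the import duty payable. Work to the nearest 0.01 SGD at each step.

CIF value: SGD 74876.07; import duty: SGD 1722.15

CIF = EXW price + pre-shipment costs + freight + insurance
CIF = 63515.44 + 1393.85 + 277.42 + 562.29 + 9023.02 + 104.05 = 74876.07
Import duty = 74876.07 × 2.3% = 1722.15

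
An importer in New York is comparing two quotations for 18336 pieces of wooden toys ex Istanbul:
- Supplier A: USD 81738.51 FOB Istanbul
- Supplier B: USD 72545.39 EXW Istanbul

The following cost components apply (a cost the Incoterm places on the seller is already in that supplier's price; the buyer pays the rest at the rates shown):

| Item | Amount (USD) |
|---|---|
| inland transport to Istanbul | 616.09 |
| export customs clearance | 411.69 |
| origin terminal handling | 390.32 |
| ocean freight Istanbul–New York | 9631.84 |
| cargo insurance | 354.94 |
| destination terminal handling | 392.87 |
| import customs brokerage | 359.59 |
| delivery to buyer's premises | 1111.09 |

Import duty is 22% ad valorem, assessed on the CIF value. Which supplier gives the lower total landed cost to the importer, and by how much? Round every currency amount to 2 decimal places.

Supplier B is cheaper by USD 9485.52

Supplier A (FOB):
CIF value = FOB price + freight + insurance = 81738.51 + 9631.84 + 354.94 = 91725.29
Import duty = 91725.29 × 22% = 20179.56
Buyer bears (A): 9631.84 + 354.94 + 392.87 + 359.59 + 1111.09 = 11850.33
Landed cost (A) = invoice 81738.51 + 11850.33 + duty 20179.56 = 113768.40
Supplier B (EXW):
CIF value = EXW price + inland to port + export clearance + origin terminal + freight + insurance = 72545.39 + 616.09 + 411.69 + 390.32 + 9631.84 + 354.94 = 83950.27
Import duty = 83950.27 × 22% = 18469.06
Buyer bears (B): 616.09 + 411.69 + 390.32 + 9631.84 + 354.94 + 392.87 + 359.59 + 1111.09 = 13268.43
Landed cost (B) = invoice 72545.39 + 13268.43 + duty 18469.06 = 104282.88
Difference = |113768.40 − 104282.88| = 9485.52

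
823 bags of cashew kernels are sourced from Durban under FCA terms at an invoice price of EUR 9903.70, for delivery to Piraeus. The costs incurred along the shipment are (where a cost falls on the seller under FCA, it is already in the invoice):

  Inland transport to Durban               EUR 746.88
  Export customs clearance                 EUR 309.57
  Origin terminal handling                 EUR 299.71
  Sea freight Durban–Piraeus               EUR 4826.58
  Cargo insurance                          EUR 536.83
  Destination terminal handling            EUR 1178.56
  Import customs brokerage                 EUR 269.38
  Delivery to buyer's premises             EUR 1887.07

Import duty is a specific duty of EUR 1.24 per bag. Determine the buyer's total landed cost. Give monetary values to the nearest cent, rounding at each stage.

Total landed cost: EUR 19922.35

FCA: the seller delivers export-cleared goods to the carrier; the buyer bears costs from that point.
Already in the invoice (seller's account under FCA): inland to port, export clearance — exclude.
CIF value = FCA price + origin terminal + freight + insurance = 9903.70 + 299.71 + 4826.58 + 536.83 = 15566.82
Import duty = 823 × 1.24 = 1020.52
Buyer bears: origin terminal 299.71 + freight 4826.58 + insurance 536.83 + destination terminal 1178.56 + brokerage 269.38 + delivery 1887.07 + duty 1020.52 = 10018.65
Landed cost = invoice 9903.70 + 10018.65 = 19922.35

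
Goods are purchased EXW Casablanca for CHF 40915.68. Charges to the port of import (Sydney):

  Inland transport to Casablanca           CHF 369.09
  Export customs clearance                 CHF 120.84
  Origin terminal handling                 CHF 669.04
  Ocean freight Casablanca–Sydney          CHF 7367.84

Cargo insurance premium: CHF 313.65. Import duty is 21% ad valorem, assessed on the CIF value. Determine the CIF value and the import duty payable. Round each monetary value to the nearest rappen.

CIF = EXW price + pre-shipment costs + freight + insurance
CIF = 40915.68 + 369.09 + 120.84 + 669.04 + 7367.84 + 313.65 = 49756.14
Import duty = 49756.14 × 21% = 10448.79

CIF value: CHF 49756.14; import duty: CHF 10448.79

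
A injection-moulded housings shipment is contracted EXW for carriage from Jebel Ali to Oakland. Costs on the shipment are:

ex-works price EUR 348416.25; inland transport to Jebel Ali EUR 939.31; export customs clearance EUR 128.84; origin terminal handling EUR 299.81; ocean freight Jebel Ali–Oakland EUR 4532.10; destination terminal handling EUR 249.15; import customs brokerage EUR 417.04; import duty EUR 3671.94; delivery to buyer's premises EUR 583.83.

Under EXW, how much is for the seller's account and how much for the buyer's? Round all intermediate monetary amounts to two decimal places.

Seller: EUR 348416.25; buyer: EUR 10822.02

EXW: the seller makes goods available at their premises; the buyer bears all onward costs.
Seller's account: goods 348416.25 = 348416.25
Buyer's account: inland to port 939.31 + export clearance 128.84 + origin terminal 299.81 + freight 4532.10 + destination terminal 249.15 + brokerage 417.04 + duty 3671.94 + delivery 583.83 = 10822.02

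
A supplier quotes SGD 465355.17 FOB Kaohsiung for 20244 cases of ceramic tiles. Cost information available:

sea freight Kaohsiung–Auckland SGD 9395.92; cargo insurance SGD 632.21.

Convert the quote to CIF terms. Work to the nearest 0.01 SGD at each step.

CIF price: SGD 475383.30

From FOB to CIF, the seller additionally bears: freight, insurance.
CIF price = 465355.17 + 9395.92 + 632.21 = 475383.30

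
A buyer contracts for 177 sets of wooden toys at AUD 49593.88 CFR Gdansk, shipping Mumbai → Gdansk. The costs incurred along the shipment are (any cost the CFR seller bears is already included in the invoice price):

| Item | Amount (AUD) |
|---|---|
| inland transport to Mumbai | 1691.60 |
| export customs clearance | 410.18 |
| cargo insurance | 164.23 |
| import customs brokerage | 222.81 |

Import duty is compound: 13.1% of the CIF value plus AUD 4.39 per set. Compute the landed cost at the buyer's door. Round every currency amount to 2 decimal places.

CFR: the seller pays costs through ocean freight to the destination port, but not insurance.
Already in the invoice (seller's account under CFR): inland to port, export clearance — exclude.
CIF value = CFR price + insurance = 49593.88 + 164.23 = 49758.11
Ad valorem component: 49758.11 × 13.1% = 6518.31
Specific component: 177 × 4.39 = 777.03
Import duty = 6518.31 + 777.03 = 7295.34
Buyer bears: insurance 164.23 + brokerage 222.81 + duty 7295.34 = 7682.38
Landed cost = invoice 49593.88 + 7682.38 = 57276.26

Total landed cost: AUD 57276.26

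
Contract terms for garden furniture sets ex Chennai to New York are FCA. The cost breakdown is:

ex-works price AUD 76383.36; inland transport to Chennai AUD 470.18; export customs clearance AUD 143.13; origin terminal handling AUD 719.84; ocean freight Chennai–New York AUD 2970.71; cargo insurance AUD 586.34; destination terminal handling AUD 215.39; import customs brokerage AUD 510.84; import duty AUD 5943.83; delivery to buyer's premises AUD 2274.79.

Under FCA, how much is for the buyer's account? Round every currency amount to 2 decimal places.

Buyer's account: AUD 13221.74

FCA: the seller delivers export-cleared goods to the carrier; the buyer bears costs from that point.
Seller's account: goods 76383.36 + inland to port 470.18 + export clearance 143.13 = 76996.67
Buyer's account: origin terminal 719.84 + freight 2970.71 + insurance 586.34 + destination terminal 215.39 + brokerage 510.84 + duty 5943.83 + delivery 2274.79 = 13221.74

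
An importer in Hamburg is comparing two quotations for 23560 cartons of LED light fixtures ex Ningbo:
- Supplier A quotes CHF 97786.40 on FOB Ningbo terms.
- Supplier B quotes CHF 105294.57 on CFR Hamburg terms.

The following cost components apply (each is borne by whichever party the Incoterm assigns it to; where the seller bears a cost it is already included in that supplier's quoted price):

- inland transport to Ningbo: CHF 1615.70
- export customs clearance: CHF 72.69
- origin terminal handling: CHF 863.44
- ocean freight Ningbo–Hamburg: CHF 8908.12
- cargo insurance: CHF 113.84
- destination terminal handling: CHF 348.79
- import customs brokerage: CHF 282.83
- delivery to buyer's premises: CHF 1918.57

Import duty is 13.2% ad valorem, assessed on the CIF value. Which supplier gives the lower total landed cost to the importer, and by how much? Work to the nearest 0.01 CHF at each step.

Supplier B is cheaper by CHF 1584.74

Supplier A (FOB):
CIF value = FOB price + freight + insurance = 97786.40 + 8908.12 + 113.84 = 106808.36
Import duty = 106808.36 × 13.2% = 14098.70
Buyer bears (A): 8908.12 + 113.84 + 348.79 + 282.83 + 1918.57 = 11572.15
Landed cost (A) = invoice 97786.40 + 11572.15 + duty 14098.70 = 123457.25
Supplier B (CFR):
CIF value = CFR price + insurance = 105294.57 + 113.84 = 105408.41
Import duty = 105408.41 × 13.2% = 13913.91
Buyer bears (B): 113.84 + 348.79 + 282.83 + 1918.57 = 2664.03
Landed cost (B) = invoice 105294.57 + 2664.03 + duty 13913.91 = 121872.51
Difference = |123457.25 − 121872.51| = 1584.74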